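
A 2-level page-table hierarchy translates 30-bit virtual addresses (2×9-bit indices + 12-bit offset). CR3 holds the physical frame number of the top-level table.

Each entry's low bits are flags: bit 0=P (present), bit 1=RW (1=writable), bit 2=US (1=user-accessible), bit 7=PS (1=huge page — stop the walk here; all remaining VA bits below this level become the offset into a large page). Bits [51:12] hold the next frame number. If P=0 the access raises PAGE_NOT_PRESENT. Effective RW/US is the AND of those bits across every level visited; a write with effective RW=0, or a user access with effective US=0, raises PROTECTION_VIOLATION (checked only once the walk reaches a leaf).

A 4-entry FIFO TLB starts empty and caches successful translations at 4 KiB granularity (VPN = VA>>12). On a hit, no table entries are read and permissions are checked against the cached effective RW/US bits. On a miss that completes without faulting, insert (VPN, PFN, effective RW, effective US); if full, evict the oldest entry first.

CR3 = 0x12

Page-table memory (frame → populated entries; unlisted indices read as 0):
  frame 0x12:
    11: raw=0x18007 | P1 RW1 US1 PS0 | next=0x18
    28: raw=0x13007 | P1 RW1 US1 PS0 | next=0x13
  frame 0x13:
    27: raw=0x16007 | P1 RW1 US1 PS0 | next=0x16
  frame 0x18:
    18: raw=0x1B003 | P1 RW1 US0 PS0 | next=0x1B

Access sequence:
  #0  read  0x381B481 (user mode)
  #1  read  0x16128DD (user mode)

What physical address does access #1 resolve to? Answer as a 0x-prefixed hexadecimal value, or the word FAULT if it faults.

Per-access translation:
#0 VA=0x381B481 (r,user):
  L0 @0x12[28] → 0x13007  P=1,RW=1,US=1,PS=0
  L1 @0x13[27] → 0x16007  P=1,RW=1,US=1,PS=0
  → PA=0x16481  (2 entries read)
#1 VA=0x16128DD (r,user):
  L0 @0x12[11] → 0x18007  P=1,RW=1,US=1,PS=0
  L1 @0x18[18] → 0x1B003  P=1,RW=1,US=0,PS=0
  → PROTECTION_VIOLATION  (2 entries read)

Access #1 PA: FAULT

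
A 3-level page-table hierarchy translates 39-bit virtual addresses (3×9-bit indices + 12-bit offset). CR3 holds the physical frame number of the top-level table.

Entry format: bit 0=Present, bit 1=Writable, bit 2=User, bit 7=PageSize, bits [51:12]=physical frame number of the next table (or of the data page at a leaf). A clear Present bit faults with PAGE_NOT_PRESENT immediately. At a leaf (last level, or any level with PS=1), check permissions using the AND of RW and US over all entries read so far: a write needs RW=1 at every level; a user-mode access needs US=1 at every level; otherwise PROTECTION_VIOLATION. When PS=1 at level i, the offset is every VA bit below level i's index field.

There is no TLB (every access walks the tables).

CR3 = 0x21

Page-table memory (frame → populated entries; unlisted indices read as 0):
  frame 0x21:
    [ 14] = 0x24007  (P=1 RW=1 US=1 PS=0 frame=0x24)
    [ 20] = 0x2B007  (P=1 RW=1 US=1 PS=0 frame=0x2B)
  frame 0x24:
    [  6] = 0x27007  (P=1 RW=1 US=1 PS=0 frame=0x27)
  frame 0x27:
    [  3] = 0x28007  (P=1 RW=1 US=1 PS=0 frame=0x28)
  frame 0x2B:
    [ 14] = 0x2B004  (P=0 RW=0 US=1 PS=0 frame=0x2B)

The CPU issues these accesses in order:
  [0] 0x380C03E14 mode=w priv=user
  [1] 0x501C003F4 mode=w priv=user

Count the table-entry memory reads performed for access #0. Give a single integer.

Trace:
#0 VA=0x380C03E14 (w,user):
  lvl0: tbl 0x21, slot 14 ⇒ 0x24007 (P1/RW1/US1/PS0)
  lvl1: tbl 0x24, slot 6 ⇒ 0x27007 (P1/RW1/US1/PS0)
  lvl2: tbl 0x27, slot 3 ⇒ 0x28007 (P1/RW1/US1/PS0)
  ⇒ phys 0x28E14  [3 reads]
#1 VA=0x501C003F4 (w,user):
  lvl0: tbl 0x21, slot 20 ⇒ 0x2B007 (P1/RW1/US1/PS0)
  lvl1: tbl 0x2B, slot 14 ⇒ 0x2B004 (P0/RW0/US1/PS0)
  ✗ PAGE_NOT_PRESENT  [2 reads]

Entries read for #0: 3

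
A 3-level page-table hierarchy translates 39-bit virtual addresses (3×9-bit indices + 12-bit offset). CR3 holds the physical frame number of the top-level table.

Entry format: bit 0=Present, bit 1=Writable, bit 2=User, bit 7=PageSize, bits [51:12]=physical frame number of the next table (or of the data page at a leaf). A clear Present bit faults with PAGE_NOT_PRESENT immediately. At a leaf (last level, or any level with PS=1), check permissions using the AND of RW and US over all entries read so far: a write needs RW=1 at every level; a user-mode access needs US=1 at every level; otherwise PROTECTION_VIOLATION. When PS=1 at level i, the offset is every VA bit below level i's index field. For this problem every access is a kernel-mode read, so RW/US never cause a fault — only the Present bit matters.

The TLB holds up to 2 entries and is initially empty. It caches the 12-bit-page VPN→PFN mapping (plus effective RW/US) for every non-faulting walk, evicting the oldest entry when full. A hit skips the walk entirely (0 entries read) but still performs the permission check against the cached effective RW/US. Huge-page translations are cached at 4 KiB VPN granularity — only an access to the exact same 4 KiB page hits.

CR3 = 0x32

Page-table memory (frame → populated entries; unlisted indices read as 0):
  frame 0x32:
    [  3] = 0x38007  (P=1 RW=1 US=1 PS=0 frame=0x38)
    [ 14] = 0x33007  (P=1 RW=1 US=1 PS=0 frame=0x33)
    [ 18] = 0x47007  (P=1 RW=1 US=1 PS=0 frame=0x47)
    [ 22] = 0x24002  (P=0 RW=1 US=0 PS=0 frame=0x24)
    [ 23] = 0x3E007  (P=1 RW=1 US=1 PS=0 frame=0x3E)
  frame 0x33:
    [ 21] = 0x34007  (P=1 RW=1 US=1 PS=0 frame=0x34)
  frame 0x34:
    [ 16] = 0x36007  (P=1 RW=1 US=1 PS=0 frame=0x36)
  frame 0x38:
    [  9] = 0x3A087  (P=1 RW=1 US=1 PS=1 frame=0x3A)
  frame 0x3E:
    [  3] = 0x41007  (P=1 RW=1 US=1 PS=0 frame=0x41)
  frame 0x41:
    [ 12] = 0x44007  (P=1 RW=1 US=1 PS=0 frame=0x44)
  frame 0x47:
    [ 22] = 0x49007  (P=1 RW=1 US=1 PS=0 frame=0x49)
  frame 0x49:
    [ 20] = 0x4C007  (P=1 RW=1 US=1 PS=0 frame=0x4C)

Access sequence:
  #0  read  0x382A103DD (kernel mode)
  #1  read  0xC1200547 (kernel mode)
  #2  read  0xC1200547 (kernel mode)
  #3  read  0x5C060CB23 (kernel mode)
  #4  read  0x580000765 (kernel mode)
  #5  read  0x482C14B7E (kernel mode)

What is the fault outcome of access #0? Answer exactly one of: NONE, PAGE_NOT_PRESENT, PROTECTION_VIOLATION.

Trace:
#0 VA=0x382A103DD (r,kernel):
  [0] read 0x32 idx=14: raw=0x33007 flags P=1 W=1 U=1 S=0
  [1] read 0x33 idx=21: raw=0x34007 flags P=1 W=1 U=1 S=0
  [2] read 0x34 idx=16: raw=0x36007 flags P=1 W=1 U=1 S=0
  ✓ 0x363DD  — 3 lookups
#1 VA=0xC1200547 (r,kernel):
  [0] read 0x32 idx=3: raw=0x38007 flags P=1 W=1 U=1 S=0
  [1] read 0x38 idx=9: raw=0x3A087 flags P=1 W=1 U=1 S=1
  ✓ 0x3A547 (huge @L1)  — 2 lookups
#2 VA=0xC1200547 (r,kernel):
  TLB hit vpn=0xC1200 → PA=0x3A547
#3 VA=0x5C060CB23 (r,kernel):
  [0] read 0x32 idx=23: raw=0x3E007 flags P=1 W=1 U=1 S=0
  [1] read 0x3E idx=3: raw=0x41007 flags P=1 W=1 U=1 S=0
  [2] read 0x41 idx=12: raw=0x44007 flags P=1 W=1 U=1 S=0
  ✓ 0x44B23  — 3 lookups
#4 VA=0x580000765 (r,kernel):
  [0] read 0x32 idx=22: raw=0x24002 flags P=0 W=1 U=0 S=0
  → PAGE_NOT_PRESENT  (1 entries read)
#5 VA=0x482C14B7E (r,kernel):
  [0] read 0x32 idx=18: raw=0x47007 flags P=1 W=1 U=1 S=0
  [1] read 0x47 idx=22: raw=0x49007 flags P=1 W=1 U=1 S=0
  [2] read 0x49 idx=20: raw=0x4C007 flags P=1 W=1 U=1 S=0
  ✓ 0x4CB7E  — 3 lookups

Access #0 fault: NONE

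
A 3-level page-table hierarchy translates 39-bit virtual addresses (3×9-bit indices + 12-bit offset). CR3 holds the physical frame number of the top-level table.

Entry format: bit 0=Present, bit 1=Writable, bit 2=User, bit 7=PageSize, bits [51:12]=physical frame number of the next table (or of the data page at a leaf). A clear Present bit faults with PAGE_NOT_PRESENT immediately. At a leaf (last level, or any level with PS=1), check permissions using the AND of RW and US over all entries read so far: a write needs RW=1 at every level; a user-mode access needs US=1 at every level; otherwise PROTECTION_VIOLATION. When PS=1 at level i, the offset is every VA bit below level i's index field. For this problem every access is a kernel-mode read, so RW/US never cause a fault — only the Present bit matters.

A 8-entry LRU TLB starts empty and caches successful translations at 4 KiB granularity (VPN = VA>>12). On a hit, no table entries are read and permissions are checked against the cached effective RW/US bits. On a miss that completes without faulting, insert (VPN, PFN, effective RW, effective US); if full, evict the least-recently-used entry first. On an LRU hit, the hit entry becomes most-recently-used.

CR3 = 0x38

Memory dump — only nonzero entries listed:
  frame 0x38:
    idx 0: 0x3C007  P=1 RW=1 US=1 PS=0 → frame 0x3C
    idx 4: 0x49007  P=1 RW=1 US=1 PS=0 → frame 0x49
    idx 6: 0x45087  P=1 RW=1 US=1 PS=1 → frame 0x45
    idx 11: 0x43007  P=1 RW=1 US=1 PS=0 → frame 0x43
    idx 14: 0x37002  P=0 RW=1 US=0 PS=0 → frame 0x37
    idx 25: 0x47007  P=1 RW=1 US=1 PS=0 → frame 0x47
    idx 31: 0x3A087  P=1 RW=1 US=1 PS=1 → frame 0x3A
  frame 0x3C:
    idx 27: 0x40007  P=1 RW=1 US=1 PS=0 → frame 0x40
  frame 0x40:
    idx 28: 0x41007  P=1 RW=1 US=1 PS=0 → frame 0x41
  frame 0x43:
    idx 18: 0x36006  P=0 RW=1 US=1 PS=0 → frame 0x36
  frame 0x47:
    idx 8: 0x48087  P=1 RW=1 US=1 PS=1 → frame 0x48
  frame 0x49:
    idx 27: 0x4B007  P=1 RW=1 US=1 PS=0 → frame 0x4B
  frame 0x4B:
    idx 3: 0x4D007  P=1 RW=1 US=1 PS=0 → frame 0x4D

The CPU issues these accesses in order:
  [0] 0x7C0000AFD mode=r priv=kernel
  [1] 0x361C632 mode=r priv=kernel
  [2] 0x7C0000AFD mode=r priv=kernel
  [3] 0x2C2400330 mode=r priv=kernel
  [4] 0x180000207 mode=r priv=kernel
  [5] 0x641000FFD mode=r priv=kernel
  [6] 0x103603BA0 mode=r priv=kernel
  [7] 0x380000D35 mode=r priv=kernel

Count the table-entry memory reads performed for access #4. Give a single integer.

Walk each access:
#0 VA=0x7C0000AFD (r,kernel):
  [0] read 0x38 idx=31: raw=0x3A087 flags P=1 W=1 U=1 S=1
  ✓ 0x3AAFD (huge @L0)  — 1 lookups
#1 VA=0x361C632 (r,kernel):
  [0] read 0x38 idx=0: raw=0x3C007 flags P=1 W=1 U=1 S=0
  [1] read 0x3C idx=27: raw=0x40007 flags P=1 W=1 U=1 S=0
  [2] read 0x40 idx=28: raw=0x41007 flags P=1 W=1 U=1 S=0
  ✓ 0x41632  — 3 lookups
#2 VA=0x7C0000AFD (r,kernel):
  TLB hit vpn=0x7C0000 → PA=0x3AAFD
#3 VA=0x2C2400330 (r,kernel):
  [0] read 0x38 idx=11: raw=0x43007 flags P=1 W=1 U=1 S=0
  [1] read 0x43 idx=18: raw=0x36006 flags P=0 W=1 U=1 S=0
  ✗ PAGE_NOT_PRESENT  [2 reads]
#4 VA=0x180000207 (r,kernel):
  [0] read 0x38 idx=6: raw=0x45087 flags P=1 W=1 U=1 S=1
  ✓ 0x45207 (huge @L0)  — 1 lookups
#5 VA=0x641000FFD (r,kernel):
  [0] read 0x38 idx=25: raw=0x47007 flags P=1 W=1 U=1 S=0
  [1] read 0x47 idx=8: raw=0x48087 flags P=1 W=1 U=1 S=1
  ✓ 0x48FFD (huge @L1)  — 2 lookups
#6 VA=0x103603BA0 (r,kernel):
  [0] read 0x38 idx=4: raw=0x49007 flags P=1 W=1 U=1 S=0
  [1] read 0x49 idx=27: raw=0x4B007 flags P=1 W=1 U=1 S=0
  [2] read 0x4B idx=3: raw=0x4D007 flags P=1 W=1 U=1 S=0
  ✓ 0x4DBA0  — 3 lookups
#7 VA=0x380000D35 (r,kernel):
  [0] read 0x38 idx=14: raw=0x37002 flags P=0 W=1 U=0 S=0
  ✗ PAGE_NOT_PRESENT  [1 reads]

Entries read for #4: 1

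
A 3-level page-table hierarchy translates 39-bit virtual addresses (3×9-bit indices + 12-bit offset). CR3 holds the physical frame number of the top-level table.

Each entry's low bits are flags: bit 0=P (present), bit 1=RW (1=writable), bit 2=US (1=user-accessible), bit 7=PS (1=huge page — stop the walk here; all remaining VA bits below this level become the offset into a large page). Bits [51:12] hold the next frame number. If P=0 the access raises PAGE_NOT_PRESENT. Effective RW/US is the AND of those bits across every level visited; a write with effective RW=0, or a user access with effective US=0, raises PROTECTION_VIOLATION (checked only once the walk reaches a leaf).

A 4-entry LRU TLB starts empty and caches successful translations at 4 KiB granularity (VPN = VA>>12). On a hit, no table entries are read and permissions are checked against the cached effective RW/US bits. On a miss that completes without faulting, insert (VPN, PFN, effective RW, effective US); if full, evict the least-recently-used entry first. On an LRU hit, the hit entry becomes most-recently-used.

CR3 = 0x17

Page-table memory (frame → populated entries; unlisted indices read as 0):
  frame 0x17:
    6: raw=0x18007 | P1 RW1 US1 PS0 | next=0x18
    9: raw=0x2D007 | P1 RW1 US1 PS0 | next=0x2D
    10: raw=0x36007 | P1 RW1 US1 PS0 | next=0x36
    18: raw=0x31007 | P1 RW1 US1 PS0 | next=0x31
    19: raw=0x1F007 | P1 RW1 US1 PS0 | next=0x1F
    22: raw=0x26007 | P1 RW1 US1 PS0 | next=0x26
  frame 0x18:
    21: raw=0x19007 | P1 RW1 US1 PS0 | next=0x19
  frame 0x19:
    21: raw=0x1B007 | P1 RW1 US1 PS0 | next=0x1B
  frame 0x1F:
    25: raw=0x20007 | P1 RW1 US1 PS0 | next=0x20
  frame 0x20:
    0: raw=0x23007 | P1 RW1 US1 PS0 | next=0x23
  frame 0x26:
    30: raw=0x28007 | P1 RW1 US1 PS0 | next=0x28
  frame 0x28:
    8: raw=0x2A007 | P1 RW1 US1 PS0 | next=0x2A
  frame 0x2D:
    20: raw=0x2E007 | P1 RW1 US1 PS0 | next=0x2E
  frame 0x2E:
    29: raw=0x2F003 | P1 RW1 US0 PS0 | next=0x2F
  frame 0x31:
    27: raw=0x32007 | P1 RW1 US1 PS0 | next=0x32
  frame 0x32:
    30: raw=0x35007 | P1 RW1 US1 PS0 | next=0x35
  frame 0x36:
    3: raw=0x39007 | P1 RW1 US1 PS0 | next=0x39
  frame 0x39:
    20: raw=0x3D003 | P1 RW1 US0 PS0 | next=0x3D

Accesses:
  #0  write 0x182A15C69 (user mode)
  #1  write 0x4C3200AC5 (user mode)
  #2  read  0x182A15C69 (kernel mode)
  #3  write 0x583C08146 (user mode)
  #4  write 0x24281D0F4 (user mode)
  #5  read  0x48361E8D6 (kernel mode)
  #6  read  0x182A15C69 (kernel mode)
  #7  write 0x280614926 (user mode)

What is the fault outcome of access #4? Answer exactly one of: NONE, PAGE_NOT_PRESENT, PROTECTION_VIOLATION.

Trace:
#0 VA=0x182A15C69 (w,user):
  L0 @0x17[6] → 0x18007  P=1,RW=1,US=1,PS=0
  L1 @0x18[21] → 0x19007  P=1,RW=1,US=1,PS=0
  L2 @0x19[21] → 0x1B007  P=1,RW=1,US=1,PS=0
  → PA=0x1BC69  (3 entries read)
#1 VA=0x4C3200AC5 (w,user):
  L0 @0x17[19] → 0x1F007  P=1,RW=1,US=1,PS=0
  L1 @0x1F[25] → 0x20007  P=1,RW=1,US=1,PS=0
  L2 @0x20[0] → 0x23007  P=1,RW=1,US=1,PS=0
  → PA=0x23AC5  (3 entries read)
#2 VA=0x182A15C69 (r,kernel):
  TLB hit vpn=0x182A15 → PA=0x1BC69
#3 VA=0x583C08146 (w,user):
  L0 @0x17[22] → 0x26007  P=1,RW=1,US=1,PS=0
  L1 @0x26[30] → 0x28007  P=1,RW=1,US=1,PS=0
  L2 @0x28[8] → 0x2A007  P=1,RW=1,US=1,PS=0
  → PA=0x2A146  (3 entries read)
#4 VA=0x24281D0F4 (w,user):
  L0 @0x17[9] → 0x2D007  P=1,RW=1,US=1,PS=0
  L1 @0x2D[20] → 0x2E007  P=1,RW=1,US=1,PS=0
  L2 @0x2E[29] → 0x2F003  P=1,RW=1,US=0,PS=0
  ✗ PROTECTION_VIOLATION  [3 reads]
#5 VA=0x48361E8D6 (r,kernel):
  L0 @0x17[18] → 0x31007  P=1,RW=1,US=1,PS=0
  L1 @0x31[27] → 0x32007  P=1,RW=1,US=1,PS=0
  L2 @0x32[30] → 0x35007  P=1,RW=1,US=1,PS=0
  → PA=0x358D6  (3 entries read)
#6 VA=0x182A15C69 (r,kernel):
  TLB hit vpn=0x182A15 → PA=0x1BC69
#7 VA=0x280614926 (w,user):
  L0 @0x17[10] → 0x36007  P=1,RW=1,US=1,PS=0
  L1 @0x36[3] → 0x39007  P=1,RW=1,US=1,PS=0
  L2 @0x39[20] → 0x3D003  P=1,RW=1,US=0,PS=0
  ✗ PROTECTION_VIOLATION  [3 reads]

Access #4 fault: PROTECTION_VIOLATION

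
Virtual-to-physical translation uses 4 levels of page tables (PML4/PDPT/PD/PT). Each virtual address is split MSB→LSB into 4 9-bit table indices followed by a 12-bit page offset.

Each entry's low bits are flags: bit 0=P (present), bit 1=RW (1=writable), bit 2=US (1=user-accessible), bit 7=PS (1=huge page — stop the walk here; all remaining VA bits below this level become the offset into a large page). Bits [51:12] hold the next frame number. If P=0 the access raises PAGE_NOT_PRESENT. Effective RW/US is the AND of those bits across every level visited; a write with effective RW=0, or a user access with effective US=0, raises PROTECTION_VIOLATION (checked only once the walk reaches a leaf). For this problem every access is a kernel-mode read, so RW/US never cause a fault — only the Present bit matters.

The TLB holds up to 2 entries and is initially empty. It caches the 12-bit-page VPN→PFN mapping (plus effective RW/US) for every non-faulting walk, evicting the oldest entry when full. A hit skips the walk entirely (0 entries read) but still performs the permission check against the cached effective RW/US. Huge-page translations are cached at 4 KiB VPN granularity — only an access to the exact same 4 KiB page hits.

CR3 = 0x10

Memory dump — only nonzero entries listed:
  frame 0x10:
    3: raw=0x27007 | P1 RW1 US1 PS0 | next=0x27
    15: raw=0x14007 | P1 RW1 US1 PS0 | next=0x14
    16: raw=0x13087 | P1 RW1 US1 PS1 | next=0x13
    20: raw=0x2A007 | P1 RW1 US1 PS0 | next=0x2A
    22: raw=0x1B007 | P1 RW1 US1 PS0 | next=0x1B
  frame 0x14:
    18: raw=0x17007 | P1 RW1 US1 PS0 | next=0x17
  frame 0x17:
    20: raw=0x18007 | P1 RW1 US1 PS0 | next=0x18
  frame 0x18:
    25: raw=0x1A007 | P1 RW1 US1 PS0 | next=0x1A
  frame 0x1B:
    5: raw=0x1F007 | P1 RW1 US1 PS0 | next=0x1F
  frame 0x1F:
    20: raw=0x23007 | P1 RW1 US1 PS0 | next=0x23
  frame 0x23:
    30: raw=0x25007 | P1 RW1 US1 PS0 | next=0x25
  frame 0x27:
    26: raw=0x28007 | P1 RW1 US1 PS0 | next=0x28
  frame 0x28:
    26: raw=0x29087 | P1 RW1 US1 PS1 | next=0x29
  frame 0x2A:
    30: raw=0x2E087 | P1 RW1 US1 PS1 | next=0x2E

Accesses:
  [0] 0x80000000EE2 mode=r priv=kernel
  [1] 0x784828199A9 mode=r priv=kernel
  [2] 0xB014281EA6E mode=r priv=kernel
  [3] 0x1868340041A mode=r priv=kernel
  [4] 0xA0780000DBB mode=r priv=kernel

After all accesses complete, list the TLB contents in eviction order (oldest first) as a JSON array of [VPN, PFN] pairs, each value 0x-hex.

Per-access translation:
#0 VA=0x80000000EE2 (r,kernel):
  L0 @0x10[16] → 0x13087  P=1,RW=1,US=1,PS=1
  ✓ 0x13EE2 (huge @L0)  — 1 lookups
#1 VA=0x784828199A9 (r,kernel):
  L0 @0x10[15] → 0x14007  P=1,RW=1,US=1,PS=0
  L1 @0x14[18] → 0x17007  P=1,RW=1,US=1,PS=0
  L2 @0x17[20] → 0x18007  P=1,RW=1,US=1,PS=0
  L3 @0x18[25] → 0x1A007  P=1,RW=1,US=1,PS=0
  ✓ 0x1A9A9  — 4 lookups
#2 VA=0xB014281EA6E (r,kernel):
  L0 @0x10[22] → 0x1B007  P=1,RW=1,US=1,PS=0
  L1 @0x1B[5] → 0x1F007  P=1,RW=1,US=1,PS=0
  L2 @0x1F[20] → 0x23007  P=1,RW=1,US=1,PS=0
  L3 @0x23[30] → 0x25007  P=1,RW=1,US=1,PS=0
  ✓ 0x25A6E  — 4 lookups
#3 VA=0x1868340041A (r,kernel):
  L0 @0x10[3] → 0x27007  P=1,RW=1,US=1,PS=0
  L1 @0x27[26] → 0x28007  P=1,RW=1,US=1,PS=0
  L2 @0x28[26] → 0x29087  P=1,RW=1,US=1,PS=1
  ✓ 0x2941A (huge @L2)  — 3 lookups
#4 VA=0xA0780000DBB (r,kernel):
  L0 @0x10[20] → 0x2A007  P=1,RW=1,US=1,PS=0
  L1 @0x2A[30] → 0x2E087  P=1,RW=1,US=1,PS=1
  ✓ 0x2EDBB (huge @L1)  — 2 lookups

TLB: [["0x18683400", "0x29"], ["0xA0780000", "0x2E"]]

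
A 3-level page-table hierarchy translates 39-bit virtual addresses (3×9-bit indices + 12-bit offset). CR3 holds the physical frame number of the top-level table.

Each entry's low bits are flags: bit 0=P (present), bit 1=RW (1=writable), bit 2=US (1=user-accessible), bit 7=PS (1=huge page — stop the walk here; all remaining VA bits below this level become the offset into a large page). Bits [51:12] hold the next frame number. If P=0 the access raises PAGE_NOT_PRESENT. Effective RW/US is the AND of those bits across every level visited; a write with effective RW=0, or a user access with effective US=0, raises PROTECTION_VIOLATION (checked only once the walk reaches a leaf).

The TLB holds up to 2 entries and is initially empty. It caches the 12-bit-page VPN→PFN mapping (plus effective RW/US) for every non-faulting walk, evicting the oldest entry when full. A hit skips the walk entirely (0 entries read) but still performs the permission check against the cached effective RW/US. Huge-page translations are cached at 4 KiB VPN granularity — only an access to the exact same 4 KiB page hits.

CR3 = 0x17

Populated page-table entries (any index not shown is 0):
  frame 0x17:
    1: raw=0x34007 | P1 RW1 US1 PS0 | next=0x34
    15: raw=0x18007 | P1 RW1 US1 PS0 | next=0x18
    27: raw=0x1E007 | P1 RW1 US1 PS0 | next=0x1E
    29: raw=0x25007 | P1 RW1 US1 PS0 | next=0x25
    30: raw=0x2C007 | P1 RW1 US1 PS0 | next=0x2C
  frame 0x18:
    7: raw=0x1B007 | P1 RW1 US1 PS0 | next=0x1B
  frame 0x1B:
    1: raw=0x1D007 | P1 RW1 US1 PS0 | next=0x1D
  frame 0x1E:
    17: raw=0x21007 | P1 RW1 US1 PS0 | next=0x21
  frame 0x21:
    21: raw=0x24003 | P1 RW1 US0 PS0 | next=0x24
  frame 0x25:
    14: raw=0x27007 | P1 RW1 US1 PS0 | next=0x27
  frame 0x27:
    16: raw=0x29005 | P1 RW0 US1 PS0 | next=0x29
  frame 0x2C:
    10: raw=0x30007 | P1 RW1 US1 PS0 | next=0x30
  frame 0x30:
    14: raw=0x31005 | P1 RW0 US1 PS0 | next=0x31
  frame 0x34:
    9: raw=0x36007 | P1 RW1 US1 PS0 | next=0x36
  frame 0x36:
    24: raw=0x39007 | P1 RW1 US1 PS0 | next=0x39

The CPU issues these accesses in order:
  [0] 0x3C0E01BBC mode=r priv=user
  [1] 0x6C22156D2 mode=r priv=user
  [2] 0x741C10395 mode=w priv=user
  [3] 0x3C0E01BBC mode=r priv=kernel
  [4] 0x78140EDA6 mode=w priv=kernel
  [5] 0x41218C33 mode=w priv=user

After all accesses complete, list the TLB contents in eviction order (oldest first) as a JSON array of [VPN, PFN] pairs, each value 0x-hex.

Walk each access:
#0 VA=0x3C0E01BBC (r,user):
  L0 @0x17[15] → 0x18007  P=1,RW=1,US=1,PS=0
  L1 @0x18[7] → 0x1B007  P=1,RW=1,US=1,PS=0
  L2 @0x1B[1] → 0x1D007  P=1,RW=1,US=1,PS=0
  → PA=0x1DBBC  (3 entries read)
#1 VA=0x6C22156D2 (r,user):
  L0 @0x17[27] → 0x1E007  P=1,RW=1,US=1,PS=0
  L1 @0x1E[17] → 0x21007  P=1,RW=1,US=1,PS=0
  L2 @0x21[21] → 0x24003  P=1,RW=1,US=0,PS=0
  → PROTECTION_VIOLATION  (3 entries read)
#2 VA=0x741C10395 (w,user):
  L0 @0x17[29] → 0x25007  P=1,RW=1,US=1,PS=0
  L1 @0x25[14] → 0x27007  P=1,RW=1,US=1,PS=0
  L2 @0x27[16] → 0x29005  P=1,RW=0,US=1,PS=0
  → PROTECTION_VIOLATION  (3 entries read)
#3 VA=0x3C0E01BBC (r,kernel):
  TLB hit vpn=0x3C0E01 → PA=0x1DBBC
#4 VA=0x78140EDA6 (w,kernel):
  L0 @0x17[30] → 0x2C007  P=1,RW=1,US=1,PS=0
  L1 @0x2C[10] → 0x30007  P=1,RW=1,US=1,PS=0
  L2 @0x30[14] → 0x31005  P=1,RW=0,US=1,PS=0
  → PROTECTION_VIOLATION  (3 entries read)
#5 VA=0x41218C33 (w,user):
  L0 @0x17[1] → 0x34007  P=1,RW=1,US=1,PS=0
  L1 @0x34[9] → 0x36007  P=1,RW=1,US=1,PS=0
  L2 @0x36[24] → 0x39007  P=1,RW=1,US=1,PS=0
  → PA=0x39C33  (3 entries read)

TLB: [["0x3C0E01", "0x1D"], ["0x41218", "0x39"]]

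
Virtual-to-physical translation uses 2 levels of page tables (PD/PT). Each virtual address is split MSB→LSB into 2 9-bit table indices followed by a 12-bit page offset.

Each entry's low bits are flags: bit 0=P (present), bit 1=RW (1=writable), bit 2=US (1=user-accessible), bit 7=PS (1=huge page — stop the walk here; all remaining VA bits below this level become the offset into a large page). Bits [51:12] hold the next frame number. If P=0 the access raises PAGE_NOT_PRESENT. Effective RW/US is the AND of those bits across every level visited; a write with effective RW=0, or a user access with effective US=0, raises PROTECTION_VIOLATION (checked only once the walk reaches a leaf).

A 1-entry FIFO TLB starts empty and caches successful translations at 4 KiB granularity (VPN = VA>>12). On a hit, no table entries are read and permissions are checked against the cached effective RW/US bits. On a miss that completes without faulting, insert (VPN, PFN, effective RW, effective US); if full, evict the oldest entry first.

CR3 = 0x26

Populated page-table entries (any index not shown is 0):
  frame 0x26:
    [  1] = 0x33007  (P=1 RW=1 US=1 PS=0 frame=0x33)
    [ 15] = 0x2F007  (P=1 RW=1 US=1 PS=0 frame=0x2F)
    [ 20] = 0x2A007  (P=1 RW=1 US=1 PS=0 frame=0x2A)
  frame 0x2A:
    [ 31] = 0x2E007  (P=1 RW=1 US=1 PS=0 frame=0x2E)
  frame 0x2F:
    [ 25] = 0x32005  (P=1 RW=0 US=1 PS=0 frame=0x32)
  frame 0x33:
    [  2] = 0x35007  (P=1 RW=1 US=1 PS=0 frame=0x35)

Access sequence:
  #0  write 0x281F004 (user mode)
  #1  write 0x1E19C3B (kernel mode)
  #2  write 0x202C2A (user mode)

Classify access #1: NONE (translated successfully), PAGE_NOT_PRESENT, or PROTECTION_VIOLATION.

Walk each access:
#0 VA=0x281F004 (w,user):
  L0: frame=0x26 idx=20 entry=0x2A007 [P=1 RW=1 US=1 PS=0]
  L1: frame=0x2A idx=31 entry=0x2E007 [P=1 RW=1 US=1 PS=0]
  ⇒ phys 0x2E004  [2 reads]
#1 VA=0x1E19C3B (w,kernel):
  L0: frame=0x26 idx=15 entry=0x2F007 [P=1 RW=1 US=1 PS=0]
  L1: frame=0x2F idx=25 entry=0x32005 [P=1 RW=0 US=1 PS=0]
  ✗ PROTECTION_VIOLATION  [2 reads]
#2 VA=0x202C2A (w,user):
  L0: frame=0x26 idx=1 entry=0x33007 [P=1 RW=1 US=1 PS=0]
  L1: frame=0x33 idx=2 entry=0x35007 [P=1 RW=1 US=1 PS=0]
  ⇒ phys 0x35C2A  [2 reads]

Access #1 fault: PROTECTION_VIOLATION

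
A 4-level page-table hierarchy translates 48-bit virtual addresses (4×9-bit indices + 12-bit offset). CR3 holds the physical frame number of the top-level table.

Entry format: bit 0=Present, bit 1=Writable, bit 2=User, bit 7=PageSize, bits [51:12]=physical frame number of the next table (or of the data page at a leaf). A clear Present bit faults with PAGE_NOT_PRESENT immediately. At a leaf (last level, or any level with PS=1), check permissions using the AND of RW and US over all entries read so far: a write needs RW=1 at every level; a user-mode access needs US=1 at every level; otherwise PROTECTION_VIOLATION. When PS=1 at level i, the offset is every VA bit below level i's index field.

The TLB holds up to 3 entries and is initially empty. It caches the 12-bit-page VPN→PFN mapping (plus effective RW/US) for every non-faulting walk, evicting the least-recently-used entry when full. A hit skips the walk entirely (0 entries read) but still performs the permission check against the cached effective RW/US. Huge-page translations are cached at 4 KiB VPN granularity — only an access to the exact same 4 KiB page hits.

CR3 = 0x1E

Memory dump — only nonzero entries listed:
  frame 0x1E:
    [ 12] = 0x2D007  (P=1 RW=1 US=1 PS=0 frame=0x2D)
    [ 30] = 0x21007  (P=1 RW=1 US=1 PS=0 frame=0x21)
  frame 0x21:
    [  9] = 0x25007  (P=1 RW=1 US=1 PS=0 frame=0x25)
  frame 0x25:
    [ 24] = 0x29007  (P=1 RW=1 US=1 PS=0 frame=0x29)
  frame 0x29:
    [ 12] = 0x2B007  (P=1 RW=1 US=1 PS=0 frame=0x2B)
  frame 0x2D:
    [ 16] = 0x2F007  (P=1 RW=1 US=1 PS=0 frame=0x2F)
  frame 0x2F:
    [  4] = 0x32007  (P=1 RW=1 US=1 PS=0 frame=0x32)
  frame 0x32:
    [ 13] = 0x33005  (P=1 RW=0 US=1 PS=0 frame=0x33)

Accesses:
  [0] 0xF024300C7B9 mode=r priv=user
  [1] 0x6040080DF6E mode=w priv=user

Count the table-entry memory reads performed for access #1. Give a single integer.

Trace:
#0 VA=0xF024300C7B9 (r,user):
  [0] read 0x1E idx=30: raw=0x21007 flags P=1 W=1 U=1 S=0
  [1] read 0x21 idx=9: raw=0x25007 flags P=1 W=1 U=1 S=0
  [2] read 0x25 idx=24: raw=0x29007 flags P=1 W=1 U=1 S=0
  [3] read 0x29 idx=12: raw=0x2B007 flags P=1 W=1 U=1 S=0
  ⇒ phys 0x2B7B9  [4 reads]
#1 VA=0x6040080DF6E (w,user):
  [0] read 0x1E idx=12: raw=0x2D007 flags P=1 W=1 U=1 S=0
  [1] read 0x2D idx=16: raw=0x2F007 flags P=1 W=1 U=1 S=0
  [2] read 0x2F idx=4: raw=0x32007 flags P=1 W=1 U=1 S=0
  [3] read 0x32 idx=13: raw=0x33005 flags P=1 W=0 U=1 S=0
  ⇒ fault: PROTECTION_VIOLATION  — 4 lookups

Entries read for #1: 4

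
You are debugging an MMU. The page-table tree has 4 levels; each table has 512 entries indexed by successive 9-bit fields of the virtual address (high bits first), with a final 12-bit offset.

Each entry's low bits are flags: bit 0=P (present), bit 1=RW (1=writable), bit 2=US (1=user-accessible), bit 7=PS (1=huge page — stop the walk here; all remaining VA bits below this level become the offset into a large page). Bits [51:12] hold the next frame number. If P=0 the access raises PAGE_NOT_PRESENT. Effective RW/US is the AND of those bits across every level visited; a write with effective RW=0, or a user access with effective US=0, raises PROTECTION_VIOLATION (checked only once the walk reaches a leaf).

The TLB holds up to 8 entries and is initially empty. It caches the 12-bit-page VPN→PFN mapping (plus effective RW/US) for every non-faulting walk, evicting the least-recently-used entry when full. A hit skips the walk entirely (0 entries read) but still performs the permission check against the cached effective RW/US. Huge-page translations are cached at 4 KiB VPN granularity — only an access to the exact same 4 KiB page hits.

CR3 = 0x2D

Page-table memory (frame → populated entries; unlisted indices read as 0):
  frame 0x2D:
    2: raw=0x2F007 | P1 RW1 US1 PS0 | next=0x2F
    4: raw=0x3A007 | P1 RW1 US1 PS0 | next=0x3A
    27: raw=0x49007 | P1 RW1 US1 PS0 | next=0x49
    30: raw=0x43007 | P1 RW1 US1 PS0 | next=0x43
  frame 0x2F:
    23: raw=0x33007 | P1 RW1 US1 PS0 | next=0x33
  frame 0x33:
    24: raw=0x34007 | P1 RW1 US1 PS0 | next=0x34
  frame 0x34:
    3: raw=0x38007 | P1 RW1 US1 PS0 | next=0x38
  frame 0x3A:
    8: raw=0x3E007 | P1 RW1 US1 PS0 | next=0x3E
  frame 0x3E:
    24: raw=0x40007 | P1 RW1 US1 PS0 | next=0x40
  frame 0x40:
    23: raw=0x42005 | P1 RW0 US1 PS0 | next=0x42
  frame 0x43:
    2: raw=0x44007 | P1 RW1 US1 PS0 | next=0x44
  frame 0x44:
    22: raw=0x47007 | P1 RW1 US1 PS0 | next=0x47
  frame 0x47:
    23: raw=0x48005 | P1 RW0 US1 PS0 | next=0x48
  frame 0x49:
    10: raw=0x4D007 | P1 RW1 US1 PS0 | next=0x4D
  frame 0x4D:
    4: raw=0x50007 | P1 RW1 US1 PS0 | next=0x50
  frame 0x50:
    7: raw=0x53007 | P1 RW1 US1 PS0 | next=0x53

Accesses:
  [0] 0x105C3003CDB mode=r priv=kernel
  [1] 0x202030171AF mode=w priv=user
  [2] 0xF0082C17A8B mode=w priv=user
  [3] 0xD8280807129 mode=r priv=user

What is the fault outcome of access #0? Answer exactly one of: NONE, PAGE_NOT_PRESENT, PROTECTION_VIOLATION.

Per-access translation:
#0 VA=0x105C3003CDB (r,kernel):
  lvl0: tbl 0x2D, slot 2 ⇒ 0x2F007 (P1/RW1/US1/PS0)
  lvl1: tbl 0x2F, slot 23 ⇒ 0x33007 (P1/RW1/US1/PS0)
  lvl2: tbl 0x33, slot 24 ⇒ 0x34007 (P1/RW1/US1/PS0)
  lvl3: tbl 0x34, slot 3 ⇒ 0x38007 (P1/RW1/US1/PS0)
  ✓ 0x38CDB  — 4 lookups
#1 VA=0x202030171AF (w,user):
  lvl0: tbl 0x2D, slot 4 ⇒ 0x3A007 (P1/RW1/US1/PS0)
  lvl1: tbl 0x3A, slot 8 ⇒ 0x3E007 (P1/RW1/US1/PS0)
  lvl2: tbl 0x3E, slot 24 ⇒ 0x40007 (P1/RW1/US1/PS0)
  lvl3: tbl 0x40, slot 23 ⇒ 0x42005 (P1/RW0/US1/PS0)
  ✗ PROTECTION_VIOLATION  [4 reads]
#2 VA=0xF0082C17A8B (w,user):
  lvl0: tbl 0x2D, slot 30 ⇒ 0x43007 (P1/RW1/US1/PS0)
  lvl1: tbl 0x43, slot 2 ⇒ 0x44007 (P1/RW1/US1/PS0)
  lvl2: tbl 0x44, slot 22 ⇒ 0x47007 (P1/RW1/US1/PS0)
  lvl3: tbl 0x47, slot 23 ⇒ 0x48005 (P1/RW0/US1/PS0)
  ✗ PROTECTION_VIOLATION  [4 reads]
#3 VA=0xD8280807129 (r,user):
  lvl0: tbl 0x2D, slot 27 ⇒ 0x49007 (P1/RW1/US1/PS0)
  lvl1: tbl 0x49, slot 10 ⇒ 0x4D007 (P1/RW1/US1/PS0)
  lvl2: tbl 0x4D, slot 4 ⇒ 0x50007 (P1/RW1/US1/PS0)
  lvl3: tbl 0x50, slot 7 ⇒ 0x53007 (P1/RW1/US1/PS0)
  ✓ 0x53129  — 4 lookups

Access #0 fault: NONE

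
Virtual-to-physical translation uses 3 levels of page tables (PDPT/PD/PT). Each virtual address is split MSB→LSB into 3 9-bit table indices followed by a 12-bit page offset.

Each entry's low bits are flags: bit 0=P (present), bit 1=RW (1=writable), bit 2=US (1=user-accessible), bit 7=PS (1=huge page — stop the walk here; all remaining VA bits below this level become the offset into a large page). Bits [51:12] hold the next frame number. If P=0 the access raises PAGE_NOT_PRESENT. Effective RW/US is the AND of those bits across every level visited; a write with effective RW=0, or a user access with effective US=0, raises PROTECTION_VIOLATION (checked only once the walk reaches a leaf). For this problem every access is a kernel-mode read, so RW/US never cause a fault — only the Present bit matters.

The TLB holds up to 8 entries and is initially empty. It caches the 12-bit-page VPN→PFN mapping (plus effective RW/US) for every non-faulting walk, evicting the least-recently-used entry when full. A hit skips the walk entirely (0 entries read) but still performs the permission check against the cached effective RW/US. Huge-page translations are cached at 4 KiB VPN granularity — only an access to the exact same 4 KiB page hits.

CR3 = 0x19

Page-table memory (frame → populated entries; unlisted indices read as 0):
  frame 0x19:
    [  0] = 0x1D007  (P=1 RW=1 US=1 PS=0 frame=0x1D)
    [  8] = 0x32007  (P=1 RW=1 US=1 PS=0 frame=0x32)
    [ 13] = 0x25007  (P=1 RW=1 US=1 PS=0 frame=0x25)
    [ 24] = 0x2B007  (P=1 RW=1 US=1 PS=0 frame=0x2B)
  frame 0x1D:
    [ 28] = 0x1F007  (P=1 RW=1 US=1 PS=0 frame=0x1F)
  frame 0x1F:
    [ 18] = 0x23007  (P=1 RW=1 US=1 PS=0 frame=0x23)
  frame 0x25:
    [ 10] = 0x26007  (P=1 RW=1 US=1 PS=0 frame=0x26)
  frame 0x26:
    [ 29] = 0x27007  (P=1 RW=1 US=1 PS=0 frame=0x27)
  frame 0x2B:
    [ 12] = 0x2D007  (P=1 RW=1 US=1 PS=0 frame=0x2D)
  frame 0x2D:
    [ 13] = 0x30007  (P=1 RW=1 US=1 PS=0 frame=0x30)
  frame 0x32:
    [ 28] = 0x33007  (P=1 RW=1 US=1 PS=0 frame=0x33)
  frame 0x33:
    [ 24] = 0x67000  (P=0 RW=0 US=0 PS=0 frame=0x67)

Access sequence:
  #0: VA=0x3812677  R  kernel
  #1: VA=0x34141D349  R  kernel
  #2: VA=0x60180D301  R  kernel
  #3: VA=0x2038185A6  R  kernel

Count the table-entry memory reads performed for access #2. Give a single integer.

Trace:
#0 VA=0x3812677 (r,kernel):
  L0: frame=0x19 idx=0 entry=0x1D007 [P=1 RW=1 US=1 PS=0]
  L1: frame=0x1D idx=28 entry=0x1F007 [P=1 RW=1 US=1 PS=0]
  L2: frame=0x1F idx=18 entry=0x23007 [P=1 RW=1 US=1 PS=0]
  ✓ 0x23677  — 3 lookups
#1 VA=0x34141D349 (r,kernel):
  L0: frame=0x19 idx=13 entry=0x25007 [P=1 RW=1 US=1 PS=0]
  L1: frame=0x25 idx=10 entry=0x26007 [P=1 RW=1 US=1 PS=0]
  L2: frame=0x26 idx=29 entry=0x27007 [P=1 RW=1 US=1 PS=0]
  ✓ 0x27349  — 3 lookups
#2 VA=0x60180D301 (r,kernel):
  L0: frame=0x19 idx=24 entry=0x2B007 [P=1 RW=1 US=1 PS=0]
  L1: frame=0x2B idx=12 entry=0x2D007 [P=1 RW=1 US=1 PS=0]
  L2: frame=0x2D idx=13 entry=0x30007 [P=1 RW=1 US=1 PS=0]
  ✓ 0x30301  — 3 lookups
#3 VA=0x2038185A6 (r,kernel):
  L0: frame=0x19 idx=8 entry=0x32007 [P=1 RW=1 US=1 PS=0]
  L1: frame=0x32 idx=28 entry=0x33007 [P=1 RW=1 US=1 PS=0]
  L2: frame=0x33 idx=24 entry=0x67000 [P=0 RW=0 US=0 PS=0]
  ✗ PAGE_NOT_PRESENT  [3 reads]

Entries read for #2: 3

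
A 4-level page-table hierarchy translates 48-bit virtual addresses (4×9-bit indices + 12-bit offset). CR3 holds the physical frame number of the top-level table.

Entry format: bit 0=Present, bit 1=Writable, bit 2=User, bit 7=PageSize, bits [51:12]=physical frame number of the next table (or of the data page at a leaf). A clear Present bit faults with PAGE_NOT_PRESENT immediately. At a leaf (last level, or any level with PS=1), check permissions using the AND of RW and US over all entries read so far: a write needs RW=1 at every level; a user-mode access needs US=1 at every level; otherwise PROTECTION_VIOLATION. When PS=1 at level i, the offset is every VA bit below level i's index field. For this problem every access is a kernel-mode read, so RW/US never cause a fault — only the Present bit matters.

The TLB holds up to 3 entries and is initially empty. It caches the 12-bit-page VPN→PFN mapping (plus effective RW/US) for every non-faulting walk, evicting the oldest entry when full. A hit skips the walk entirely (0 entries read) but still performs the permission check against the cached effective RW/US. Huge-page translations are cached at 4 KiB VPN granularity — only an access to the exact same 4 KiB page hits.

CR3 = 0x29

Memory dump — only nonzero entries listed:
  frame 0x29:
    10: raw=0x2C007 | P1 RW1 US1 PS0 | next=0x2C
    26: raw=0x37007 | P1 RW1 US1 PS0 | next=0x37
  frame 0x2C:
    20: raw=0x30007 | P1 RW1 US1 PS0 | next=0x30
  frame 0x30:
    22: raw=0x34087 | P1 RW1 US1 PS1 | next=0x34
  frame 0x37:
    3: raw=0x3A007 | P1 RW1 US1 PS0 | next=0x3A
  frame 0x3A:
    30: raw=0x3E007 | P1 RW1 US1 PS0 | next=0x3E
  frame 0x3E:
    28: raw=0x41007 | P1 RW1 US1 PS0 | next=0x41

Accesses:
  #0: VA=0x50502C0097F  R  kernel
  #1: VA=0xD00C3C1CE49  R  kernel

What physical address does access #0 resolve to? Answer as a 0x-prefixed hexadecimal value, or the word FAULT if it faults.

Walk each access:
#0 VA=0x50502C0097F (r,kernel):
  L0: frame=0x29 idx=10 entry=0x2C007 [P=1 RW=1 US=1 PS=0]
  L1: frame=0x2C idx=20 entry=0x30007 [P=1 RW=1 US=1 PS=0]
  L2: frame=0x30 idx=22 entry=0x34087 [P=1 RW=1 US=1 PS=1]
  ⇒ phys 0x3497F (huge @L2)  [3 reads]
#1 VA=0xD00C3C1CE49 (r,kernel):
  L0: frame=0x29 idx=26 entry=0x37007 [P=1 RW=1 US=1 PS=0]
  L1: frame=0x37 idx=3 entry=0x3A007 [P=1 RW=1 US=1 PS=0]
  L2: frame=0x3A idx=30 entry=0x3E007 [P=1 RW=1 US=1 PS=0]
  L3: frame=0x3E idx=28 entry=0x41007 [P=1 RW=1 US=1 PS=0]
  ⇒ phys 0x41E49  [4 reads]

Access #0 PA: 0x3497F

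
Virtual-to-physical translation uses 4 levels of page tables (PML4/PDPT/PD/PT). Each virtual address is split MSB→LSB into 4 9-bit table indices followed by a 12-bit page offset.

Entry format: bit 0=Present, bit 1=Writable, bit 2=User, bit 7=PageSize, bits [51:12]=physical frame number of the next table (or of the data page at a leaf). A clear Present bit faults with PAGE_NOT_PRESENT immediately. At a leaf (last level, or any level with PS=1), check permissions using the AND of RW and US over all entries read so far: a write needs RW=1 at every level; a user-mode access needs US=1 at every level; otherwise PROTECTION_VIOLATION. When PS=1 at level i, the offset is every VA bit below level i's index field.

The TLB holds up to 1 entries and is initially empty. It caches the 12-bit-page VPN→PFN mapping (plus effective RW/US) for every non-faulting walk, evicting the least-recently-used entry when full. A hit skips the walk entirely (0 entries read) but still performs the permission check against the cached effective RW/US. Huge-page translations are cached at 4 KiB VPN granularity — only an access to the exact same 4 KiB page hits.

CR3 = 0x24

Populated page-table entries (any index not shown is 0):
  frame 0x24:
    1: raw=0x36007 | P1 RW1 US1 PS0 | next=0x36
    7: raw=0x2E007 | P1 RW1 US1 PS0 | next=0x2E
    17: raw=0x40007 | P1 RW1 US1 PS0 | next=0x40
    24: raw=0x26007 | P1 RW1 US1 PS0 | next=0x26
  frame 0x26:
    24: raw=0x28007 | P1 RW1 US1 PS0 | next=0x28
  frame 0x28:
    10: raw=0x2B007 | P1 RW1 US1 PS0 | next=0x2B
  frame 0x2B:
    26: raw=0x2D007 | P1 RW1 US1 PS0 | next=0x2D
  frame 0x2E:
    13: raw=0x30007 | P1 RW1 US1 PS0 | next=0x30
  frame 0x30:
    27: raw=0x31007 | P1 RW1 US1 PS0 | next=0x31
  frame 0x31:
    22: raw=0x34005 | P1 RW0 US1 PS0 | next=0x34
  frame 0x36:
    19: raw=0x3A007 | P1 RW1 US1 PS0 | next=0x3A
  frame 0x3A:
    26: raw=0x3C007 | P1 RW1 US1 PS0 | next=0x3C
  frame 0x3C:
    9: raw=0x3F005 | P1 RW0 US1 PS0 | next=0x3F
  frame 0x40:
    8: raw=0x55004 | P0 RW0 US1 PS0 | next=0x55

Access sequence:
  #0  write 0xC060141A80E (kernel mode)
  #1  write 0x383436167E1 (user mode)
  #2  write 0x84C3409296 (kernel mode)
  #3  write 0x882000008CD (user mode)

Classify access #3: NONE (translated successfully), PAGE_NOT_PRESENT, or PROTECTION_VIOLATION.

Walk each access:
#0 VA=0xC060141A80E (w,kernel):
  L0 @0x24[24] → 0x26007  P=1,RW=1,US=1,PS=0
  L1 @0x26[24] → 0x28007  P=1,RW=1,US=1,PS=0
  L2 @0x28[10] → 0x2B007  P=1,RW=1,US=1,PS=0
  L3 @0x2B[26] → 0x2D007  P=1,RW=1,US=1,PS=0
  ✓ 0x2D80E  — 4 lookups
#1 VA=0x383436167E1 (w,user):
  L0 @0x24[7] → 0x2E007  P=1,RW=1,US=1,PS=0
  L1 @0x2E[13] → 0x30007  P=1,RW=1,US=1,PS=0
  L2 @0x30[27] → 0x31007  P=1,RW=1,US=1,PS=0
  L3 @0x31[22] → 0x34005  P=1,RW=0,US=1,PS=0
  ⇒ fault: PROTECTION_VIOLATION  — 4 lookups
#2 VA=0x84C3409296 (w,kernel):
  L0 @0x24[1] → 0x36007  P=1,RW=1,US=1,PS=0
  L1 @0x36[19] → 0x3A007  P=1,RW=1,US=1,PS=0
  L2 @0x3A[26] → 0x3C007  P=1,RW=1,US=1,PS=0
  L3 @0x3C[9] → 0x3F005  P=1,RW=0,US=1,PS=0
  ⇒ fault: PROTECTION_VIOLATION  — 4 lookups
#3 VA=0x882000008CD (w,user):
  L0 @0x24[17] → 0x40007  P=1,RW=1,US=1,PS=0
  L1 @0x40[8] → 0x55004  P=0,RW=0,US=1,PS=0
  ⇒ fault: PAGE_NOT_PRESENT  — 2 lookups

Access #3 fault: PAGE_NOT_PRESENT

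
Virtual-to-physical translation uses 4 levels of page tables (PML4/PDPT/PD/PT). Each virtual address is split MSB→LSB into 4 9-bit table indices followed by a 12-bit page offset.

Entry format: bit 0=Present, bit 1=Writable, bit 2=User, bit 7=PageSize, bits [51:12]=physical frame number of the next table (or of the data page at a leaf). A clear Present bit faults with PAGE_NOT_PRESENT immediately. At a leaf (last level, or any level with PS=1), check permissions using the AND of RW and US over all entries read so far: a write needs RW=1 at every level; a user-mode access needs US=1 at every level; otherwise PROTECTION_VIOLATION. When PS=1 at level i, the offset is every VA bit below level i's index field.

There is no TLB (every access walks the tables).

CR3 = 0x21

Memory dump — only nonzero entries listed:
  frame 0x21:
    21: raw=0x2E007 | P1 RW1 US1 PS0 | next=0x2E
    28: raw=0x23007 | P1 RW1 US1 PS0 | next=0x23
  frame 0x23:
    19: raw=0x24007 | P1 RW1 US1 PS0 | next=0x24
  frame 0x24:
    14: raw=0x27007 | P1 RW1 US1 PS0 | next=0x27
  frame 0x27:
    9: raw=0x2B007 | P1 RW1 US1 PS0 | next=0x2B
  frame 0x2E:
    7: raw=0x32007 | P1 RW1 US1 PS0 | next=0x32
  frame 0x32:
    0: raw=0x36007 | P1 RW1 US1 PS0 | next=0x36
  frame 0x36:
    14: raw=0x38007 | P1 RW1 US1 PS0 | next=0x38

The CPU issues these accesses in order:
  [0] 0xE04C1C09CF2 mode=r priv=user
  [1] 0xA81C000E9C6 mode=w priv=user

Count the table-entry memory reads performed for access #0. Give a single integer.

Per-access translation:
#0 VA=0xE04C1C09CF2 (r,user):
  L0 @0x21[28] → 0x23007  P=1,RW=1,US=1,PS=0
  L1 @0x23[19] → 0x24007  P=1,RW=1,US=1,PS=0
  L2 @0x24[14] → 0x27007  P=1,RW=1,US=1,PS=0
  L3 @0x27[9] → 0x2B007  P=1,RW=1,US=1,PS=0
  ⇒ phys 0x2BCF2  [4 reads]
#1 VA=0xA81C000E9C6 (w,user):
  L0 @0x21[21] → 0x2E007  P=1,RW=1,US=1,PS=0
  L1 @0x2E[7] → 0x32007  P=1,RW=1,US=1,PS=0
  L2 @0x32[0] → 0x36007  P=1,RW=1,US=1,PS=0
  L3 @0x36[14] → 0x38007  P=1,RW=1,US=1,PS=0
  ⇒ phys 0x389C6  [4 reads]

Entries read for #0: 4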